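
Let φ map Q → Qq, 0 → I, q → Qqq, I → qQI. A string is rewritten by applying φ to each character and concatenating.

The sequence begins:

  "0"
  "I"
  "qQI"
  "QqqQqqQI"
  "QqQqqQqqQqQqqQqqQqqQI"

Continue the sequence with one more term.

QqQqqQqQqqQqqQqQqqQqqQqQqqQqQqqQqqQqQqqQqqQqQqqQqqQqqQI

Replace each of the 21 characters of QqQqqQqqQqQqqQqqQqqQI in place — Qq Qqq Qq Qqq Qqq Qq Qqq Qqq Qq Qqq Qq Qqq Qqq Qq Qqq Qqq Qq Qqq Qqq Qq qQI — and concatenate.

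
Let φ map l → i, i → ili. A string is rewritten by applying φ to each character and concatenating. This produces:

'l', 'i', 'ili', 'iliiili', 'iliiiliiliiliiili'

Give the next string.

Applying the rule to each of the 17 symbols of iliiiliiliiliiili gives the pieces ili i ili ili ili i ili ili i ili ili i ili ili ili i ili, which concatenate to the answer.

iliiiliiliiliiiliiliiiliiliiiliiliiliiili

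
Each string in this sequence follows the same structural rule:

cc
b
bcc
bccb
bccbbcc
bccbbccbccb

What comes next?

bccbbccbccbbccbbcc

From term 3 onward, concatenate the last term with the second-to-last: b·cc = bcc, bcc·b = bccb, …
The next term joins bccbbccbccb and bccbbcc.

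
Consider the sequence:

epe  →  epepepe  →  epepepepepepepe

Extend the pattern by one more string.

epepepepepepepepepepepepepepepe

Each string is two copies of the previous one joined by 'p'.
One more doubling of epepepepepepepe gives the answer.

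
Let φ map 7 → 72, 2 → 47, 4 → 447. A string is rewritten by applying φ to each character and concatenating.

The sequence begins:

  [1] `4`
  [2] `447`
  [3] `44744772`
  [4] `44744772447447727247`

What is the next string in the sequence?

Replace each of the 20 characters of 44744772447447727247 in place — 447 447 72 447 447 72 72 47 447 447 72 447 447 72 72 47 72 47 447 72 — and concatenate.

4474477244744772724744744772447447727247724744772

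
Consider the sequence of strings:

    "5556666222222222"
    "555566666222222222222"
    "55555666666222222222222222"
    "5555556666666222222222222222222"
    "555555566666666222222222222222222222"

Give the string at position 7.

5555555556666666666222222222222222222222222222

Reading off run lengths: 5 runs 3, 4, 5, 6, 7; 6 runs 4, 5, 6, 7, 8; 2 runs 9, 12, 15, 18, 21 — each is linear in n, where the shown terms are n = 3, 4, 5, 6, 7.
At n = 9 the blocks have lengths 9, 10, 27.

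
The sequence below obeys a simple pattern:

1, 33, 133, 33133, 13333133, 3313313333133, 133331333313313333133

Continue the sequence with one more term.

3313313333133133331333313313333133

Each term (from the third on) is the two preceding terms concatenated in order: term 3 = 1·33 = 133.
Continuing: 3313313333133 · 133331333313313333133 gives term 8.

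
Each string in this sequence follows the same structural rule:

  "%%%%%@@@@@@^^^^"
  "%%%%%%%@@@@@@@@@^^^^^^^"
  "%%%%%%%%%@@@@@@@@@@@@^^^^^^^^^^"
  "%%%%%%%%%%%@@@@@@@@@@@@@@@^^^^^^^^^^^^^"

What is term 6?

%%%%%%%%%%%%%%%@@@@@@@@@@@@@@@@@@@@@^^^^^^^^^^^^^^^^^^^

Reading off run lengths: % runs 5, 7, 9, 11; @ runs 6, 9, 12, 15; ^ runs 4, 7, 10, 13 — each is linear in n (n = 1, 2, …).
At n = 6 the blocks have lengths 15, 21, 19.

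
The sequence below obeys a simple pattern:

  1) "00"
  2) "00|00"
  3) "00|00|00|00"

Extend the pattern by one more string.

Each string is two copies of the previous one joined by '|'.
One more doubling of 00|00|00|00 gives the answer.

00|00|00|00|00|00|00|00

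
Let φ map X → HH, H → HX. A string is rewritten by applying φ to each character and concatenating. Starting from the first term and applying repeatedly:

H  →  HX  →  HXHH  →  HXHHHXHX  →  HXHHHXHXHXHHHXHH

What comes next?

Rewriting the 16 symbols of HXHHHXHXHXHHHXHH one by one yields HX HH HX HX HX HH HX HH HX HH HX HX HX HH HX HX; concatenated:

HXHHHXHXHXHHHXHHHXHHHXHXHXHHHXHX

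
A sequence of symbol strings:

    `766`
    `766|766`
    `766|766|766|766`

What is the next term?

Each string is two copies of the previous one joined by '|'.
Doubling 766|766|766|766 with '|' between the halves:

766|766|766|766|766|766|766|766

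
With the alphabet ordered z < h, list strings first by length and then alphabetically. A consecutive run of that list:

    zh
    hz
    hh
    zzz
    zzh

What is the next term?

The successor of zzh increments the rightmost position that isn't already h and resets every position after it to z.

zhz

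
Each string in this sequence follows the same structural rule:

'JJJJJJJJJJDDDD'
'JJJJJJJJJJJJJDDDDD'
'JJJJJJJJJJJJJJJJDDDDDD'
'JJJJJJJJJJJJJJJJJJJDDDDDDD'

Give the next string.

JJJJJJJJJJJJJJJJJJJJJJDDDDDDDD

Term n consists of 3n+1 J's, followed by n+1 D's, where the shown terms are n = 3, 4, 5, 6.
At n = 7 the blocks have lengths 22, 8.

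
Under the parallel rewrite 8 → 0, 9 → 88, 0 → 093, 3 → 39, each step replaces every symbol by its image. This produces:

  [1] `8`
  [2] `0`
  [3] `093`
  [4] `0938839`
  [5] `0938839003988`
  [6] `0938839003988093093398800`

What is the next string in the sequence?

093883900398809309339880009388390938839398800093093

Replace each of the 25 characters of 0938839003988093093398800 in place — 093 88 39 0 0 39 88 093 093 39 88 0 0 093 88 39 093 88 39 39 88 0 0 093 093 — and concatenate.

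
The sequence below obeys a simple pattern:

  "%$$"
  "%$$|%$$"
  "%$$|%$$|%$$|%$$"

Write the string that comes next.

%$$|%$$|%$$|%$$|%$$|%$$|%$$|%$$

s(k+1) = s(k)·|·s(k) — each term doubles the last with '|' between the halves.
So the next term is two copies of %$$|%$$|%$$|%$$ with '|' between the halves.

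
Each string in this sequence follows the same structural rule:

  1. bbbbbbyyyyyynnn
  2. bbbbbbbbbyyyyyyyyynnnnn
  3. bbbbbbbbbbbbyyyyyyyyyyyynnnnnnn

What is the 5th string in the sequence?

Reading off run lengths: b runs 6, 9, 12; y runs 6, 9, 12; n runs 3, 5, 7 — each is linear in n (n = 1, 2, …).
For term 5, n = 5, so the run lengths are 18, 18, 11.

bbbbbbbbbbbbbbbbbbyyyyyyyyyyyyyyyyyynnnnnnnnnnn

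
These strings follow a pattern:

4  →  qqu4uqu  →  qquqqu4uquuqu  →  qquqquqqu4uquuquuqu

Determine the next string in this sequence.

Each term wraps the previous one in qqu on the left and uqu on the right.
One more step from qquqquqqu4uquuquuqu gives the answer.

qquqquqquqqu4uquuquuquuqu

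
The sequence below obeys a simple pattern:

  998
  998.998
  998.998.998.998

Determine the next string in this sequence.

Each string is two copies of the previous one joined by '.'.
One more doubling of 998.998.998.998 gives the answer.

998.998.998.998.998.998.998.998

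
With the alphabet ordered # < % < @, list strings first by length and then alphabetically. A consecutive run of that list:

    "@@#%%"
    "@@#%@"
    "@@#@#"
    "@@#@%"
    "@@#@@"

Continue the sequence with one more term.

@@%##

The successor of @@#@@ increments the rightmost position that isn't already @ and resets every position after it to #.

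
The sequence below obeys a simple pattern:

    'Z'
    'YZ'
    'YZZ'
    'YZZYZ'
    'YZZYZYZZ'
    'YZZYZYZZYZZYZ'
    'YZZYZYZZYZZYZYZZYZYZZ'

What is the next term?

From term 3 onward, concatenate the last term with the second-to-last: YZ·Z = YZZ, YZZ·YZ = YZZYZ, …
So term 8 is YZZYZYZZYZZYZYZZYZYZZ·YZZYZYZZYZZYZ.

YZZYZYZZYZZYZYZZYZYZZYZZYZYZZYZZYZ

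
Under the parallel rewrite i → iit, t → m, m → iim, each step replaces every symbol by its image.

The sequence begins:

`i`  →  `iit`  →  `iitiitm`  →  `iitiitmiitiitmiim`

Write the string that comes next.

iitiitmiitiitmiimiitiitmiitiitmiimiitiitiim

Replace each of the 17 characters of iitiitmiitiitmiim in place — iit iit m iit iit m iim iit iit m iit iit m iim iit iit iim — and concatenate.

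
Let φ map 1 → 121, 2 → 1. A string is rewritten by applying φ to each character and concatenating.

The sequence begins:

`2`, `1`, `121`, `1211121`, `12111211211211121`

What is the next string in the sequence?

Rewriting the 17 symbols of 12111211211211121 one by one yields 121 1 121 121 121 1 121 121 1 121 121 1 121 121 121 1 121; concatenated:

12111211211211121121112112111211211211121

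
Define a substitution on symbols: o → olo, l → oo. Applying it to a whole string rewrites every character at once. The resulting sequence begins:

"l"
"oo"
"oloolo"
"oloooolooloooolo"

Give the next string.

Rewriting the 16 symbols of oloooolooloooolo one by one yields olo oo olo olo olo olo oo olo olo oo olo olo olo olo oo olo; concatenated:

oloooolooloolooloooolooloooolooloolooloooolo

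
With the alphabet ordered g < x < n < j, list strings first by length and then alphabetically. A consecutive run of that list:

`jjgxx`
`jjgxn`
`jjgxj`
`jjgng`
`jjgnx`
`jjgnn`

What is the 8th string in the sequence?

jjgjg

Advancing 2 positions from jjgnn through jjgnn → jjgnj reaches term 8.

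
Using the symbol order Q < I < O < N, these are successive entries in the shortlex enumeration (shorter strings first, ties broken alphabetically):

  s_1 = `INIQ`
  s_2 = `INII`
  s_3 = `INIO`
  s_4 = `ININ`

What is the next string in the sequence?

INOQ

Treat ININ as a base-4 numeral over the given alphabet and add one, carrying through any trailing N's.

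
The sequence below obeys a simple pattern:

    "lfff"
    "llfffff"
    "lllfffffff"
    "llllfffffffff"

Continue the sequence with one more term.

Term n consists of n l's, followed by 2n+1 f's (n = 1, 2, …).
For the next term, n = 5, so the run lengths are 5, 11.

lllllfffffffffff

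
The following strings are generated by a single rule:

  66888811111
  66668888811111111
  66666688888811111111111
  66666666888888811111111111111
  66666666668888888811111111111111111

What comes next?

66666666666688888888811111111111111111111

The n-th term is 2n 6's then n+3 8's then 3n+2 1's (n = 1, 2, …).
Setting n = 6 gives 12, 9, 20 characters in each block.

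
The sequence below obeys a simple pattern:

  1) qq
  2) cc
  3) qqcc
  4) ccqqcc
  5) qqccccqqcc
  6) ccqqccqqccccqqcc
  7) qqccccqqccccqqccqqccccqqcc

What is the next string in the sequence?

ccqqccqqccccqqccqqccccqqccccqqccqqccccqqcc

This is a Fibonacci-style word recurrence s(k) = s(k−2)·s(k−1): e.g. qq·cc = qqcc.
So term 8 is ccqqccqqccccqqcc·qqccccqqccccqqccqqccccqqcc.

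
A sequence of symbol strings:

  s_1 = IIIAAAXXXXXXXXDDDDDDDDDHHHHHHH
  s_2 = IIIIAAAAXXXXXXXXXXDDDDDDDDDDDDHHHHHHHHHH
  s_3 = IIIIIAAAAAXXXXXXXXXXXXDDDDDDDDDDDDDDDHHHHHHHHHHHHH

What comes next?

IIIIIIAAAAAAXXXXXXXXXXXXXXDDDDDDDDDDDDDDDDDDHHHHHHHHHHHHHHHH

The n-th term is n I's then n A's then 2n+2 X's then 3n D's then 3n-2 H's, where the shown terms are n = 3, 4, 5.
Setting n = 6 gives 6, 6, 14, 18, 16 characters in each block.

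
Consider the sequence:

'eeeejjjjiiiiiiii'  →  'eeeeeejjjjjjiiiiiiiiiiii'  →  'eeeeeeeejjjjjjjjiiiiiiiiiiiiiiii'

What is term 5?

eeeeeeeeeeeejjjjjjjjjjjjiiiiiiiiiiiiiiiiiiiiiiii

Each string has the form e^{2n} j^{2n} i^{4n}, where the shown terms are n = 2, 3, 4.
Setting n = 6 gives 12, 12, 24 characters in each block.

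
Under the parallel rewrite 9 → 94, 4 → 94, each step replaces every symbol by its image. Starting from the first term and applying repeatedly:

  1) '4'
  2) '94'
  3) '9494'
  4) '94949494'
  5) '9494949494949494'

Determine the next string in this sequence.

Replace each of the 16 characters of 9494949494949494 in place — 94 94 94 94 94 94 94 94 94 94 94 94 94 94 94 94 — and concatenate.

94949494949494949494949494949494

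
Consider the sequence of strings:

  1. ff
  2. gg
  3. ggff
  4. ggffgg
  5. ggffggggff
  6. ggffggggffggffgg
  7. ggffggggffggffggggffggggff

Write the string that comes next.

ggffggggffggffggggffggggffggffggggffggffgg

From term 3 onward, concatenate the last term with the second-to-last: gg·ff = ggff, ggff·gg = ggffgg, …
The next term joins ggffggggffggffggggffggggff and ggffggggffggffgg.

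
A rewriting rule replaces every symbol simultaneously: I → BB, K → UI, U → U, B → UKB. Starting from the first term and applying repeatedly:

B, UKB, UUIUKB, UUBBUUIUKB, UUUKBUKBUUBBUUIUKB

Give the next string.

UUUUIUKBUUIUKBUUUKBUKBUUBBUUIUKB

φ(UUUKBUKBUUBBUUIUKB) expands symbol-by-symbol to U U U UI UKB U UI UKB U U UKB UKB U U BB U UI UKB; joining the 18 pieces gives the next term.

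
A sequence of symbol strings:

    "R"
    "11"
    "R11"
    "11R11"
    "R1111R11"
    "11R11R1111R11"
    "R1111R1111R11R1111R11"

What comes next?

This is a Fibonacci-style word recurrence s(k) = s(k−2)·s(k−1): e.g. R·11 = R11.
The next term joins 11R11R1111R11 and R1111R1111R11R1111R11.

11R11R1111R11R1111R1111R11R1111R11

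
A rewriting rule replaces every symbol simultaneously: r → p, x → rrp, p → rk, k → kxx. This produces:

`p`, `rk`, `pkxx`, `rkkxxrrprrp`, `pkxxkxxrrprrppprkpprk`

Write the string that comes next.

Replace each of the 21 characters of pkxxkxxrrprrppprkpprk in place — rk kxx rrp rrp kxx rrp rrp p p rk p p rk rk rk p kxx rk rk p kxx — and concatenate.

rkkxxrrprrpkxxrrprrppprkpprkrkrkpkxxrkrkpkxx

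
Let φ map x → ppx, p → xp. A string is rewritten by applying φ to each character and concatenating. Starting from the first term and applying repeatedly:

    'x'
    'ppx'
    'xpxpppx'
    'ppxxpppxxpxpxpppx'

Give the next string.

Applying the rule to each of the 17 symbols of ppxxpppxxpxpxpppx gives the pieces xp xp ppx ppx xp xp xp ppx ppx xp ppx xp ppx xp xp xp ppx, which concatenate to the answer.

xpxpppxppxxpxpxpppxppxxpppxxpppxxpxpxpppx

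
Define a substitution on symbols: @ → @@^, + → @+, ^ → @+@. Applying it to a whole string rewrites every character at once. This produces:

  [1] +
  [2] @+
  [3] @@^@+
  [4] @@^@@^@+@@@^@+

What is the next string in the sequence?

@@^@@^@+@@@^@@^@+@@@^@+@@^@@^@@^@+@@@^@+

φ(@@^@@^@+@@@^@+) expands symbol-by-symbol to @@^ @@^ @+@ @@^ @@^ @+@ @@^ @+ @@^ @@^ @@^ @+@ @@^ @+; joining the 14 pieces gives the next term.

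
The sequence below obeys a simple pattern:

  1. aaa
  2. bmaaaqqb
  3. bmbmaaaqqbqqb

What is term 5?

bmbmbmbmaaaqqbqqbqqbqqb

s(k+1) = bm·s(k)·qqb, so each term gains bm as a prefix and qqb as a suffix.
From bmbmaaaqqbqqb, 2 further steps: bmbmaaaqqbqqb → bmbmbmaaaqqbqqbqqb → (answer).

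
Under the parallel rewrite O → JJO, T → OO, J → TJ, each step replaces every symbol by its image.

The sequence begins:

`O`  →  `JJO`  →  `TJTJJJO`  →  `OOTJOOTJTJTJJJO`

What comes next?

JJOJJOOOTJJJOJJOOOTJOOTJOOTJTJTJJJO

Applying the rule to each of the 15 symbols of OOTJOOTJTJTJJJO gives the pieces JJO JJO OO TJ JJO JJO OO TJ OO TJ OO TJ TJ TJ JJO, which concatenate to the answer.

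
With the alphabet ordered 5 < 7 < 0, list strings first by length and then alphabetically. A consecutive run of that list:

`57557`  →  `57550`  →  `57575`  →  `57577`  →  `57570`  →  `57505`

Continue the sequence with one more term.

Find the rightmost character of 57505 below 0, bump it to the next letter, and reset everything to its right to 5.

57507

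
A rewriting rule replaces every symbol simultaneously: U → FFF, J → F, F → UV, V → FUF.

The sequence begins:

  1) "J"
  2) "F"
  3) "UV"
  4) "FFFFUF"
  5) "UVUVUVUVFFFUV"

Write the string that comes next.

Rewriting the 13 symbols of UVUVUVUVFFFUV one by one yields FFF FUF FFF FUF FFF FUF FFF FUF UV UV UV FFF FUF; concatenated:

FFFFUFFFFFUFFFFFUFFFFFUFUVUVUVFFFFUF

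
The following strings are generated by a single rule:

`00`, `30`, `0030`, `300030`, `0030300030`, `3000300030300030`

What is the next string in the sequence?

00303000303000300030300030

This is a Fibonacci-style word recurrence s(k) = s(k−2)·s(k−1): e.g. 00·30 = 0030.
So term 7 is 0030300030·3000300030300030.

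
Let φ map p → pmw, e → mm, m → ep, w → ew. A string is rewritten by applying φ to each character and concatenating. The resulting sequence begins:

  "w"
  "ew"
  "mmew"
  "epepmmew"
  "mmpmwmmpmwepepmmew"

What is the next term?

epeppmwepewepeppmwepewmmpmwmmpmwepepmmew

Applying the rule to each of the 18 symbols of mmpmwmmpmwepepmmew gives the pieces ep ep pmw ep ew ep ep pmw ep ew mm pmw mm pmw ep ep mm ew, which concatenate to the answer.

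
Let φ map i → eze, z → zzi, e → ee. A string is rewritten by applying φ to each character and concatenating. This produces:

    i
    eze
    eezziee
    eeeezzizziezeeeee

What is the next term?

φ(eeeezzizziezeeeee) expands symbol-by-symbol to ee ee ee ee zzi zzi eze zzi zzi eze ee zzi ee ee ee ee ee; joining the 17 pieces gives the next term.

eeeeeeeezzizziezezzizziezeeezzieeeeeeeeee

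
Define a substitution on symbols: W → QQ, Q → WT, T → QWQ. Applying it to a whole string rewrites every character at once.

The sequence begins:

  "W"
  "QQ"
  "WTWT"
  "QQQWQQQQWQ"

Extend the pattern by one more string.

Rewriting each symbol of QQQWQQQQWQ: Q→WT, Q→WT, Q→WT, W→QQ, Q→WT, Q→WT, Q→WT, Q→WT, W→QQ, Q→WT, which concatenates to WT WT WT QQ WT WT WT WT QQ WT.

WTWTWTQQWTWTWTWTQQWT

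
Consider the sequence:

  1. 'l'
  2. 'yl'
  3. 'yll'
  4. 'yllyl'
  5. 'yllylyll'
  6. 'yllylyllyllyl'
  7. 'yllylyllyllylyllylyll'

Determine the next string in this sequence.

This is a Fibonacci-style word recurrence s(k) = s(k−1)·s(k−2): e.g. yl·l = yll.
Continuing: yllylyllyllylyllylyll · yllylyllyllyl gives term 8.

yllylyllyllylyllylyllyllylyllyllyl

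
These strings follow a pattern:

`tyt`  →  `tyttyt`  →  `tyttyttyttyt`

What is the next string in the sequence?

tyttyttyttyttyttyttyttyt

s(k+1) = s(k)·s(k) — each term doubles the last.
One more doubling of tyttyttyttyt gives the answer.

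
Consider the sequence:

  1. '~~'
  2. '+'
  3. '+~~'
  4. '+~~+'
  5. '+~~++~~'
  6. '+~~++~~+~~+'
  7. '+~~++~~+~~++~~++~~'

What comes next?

This is a Fibonacci-style word recurrence s(k) = s(k−1)·s(k−2): e.g. +·~~ = +~~.
Continuing: +~~++~~+~~++~~++~~ · +~~++~~+~~+ gives term 8.

+~~++~~+~~++~~++~~+~~++~~+~~+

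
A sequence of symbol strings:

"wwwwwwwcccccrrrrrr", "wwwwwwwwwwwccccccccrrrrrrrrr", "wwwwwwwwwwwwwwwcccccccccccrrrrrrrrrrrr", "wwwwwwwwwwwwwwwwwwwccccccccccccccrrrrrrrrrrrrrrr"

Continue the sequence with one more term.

Term n consists of 4n-1 w's, followed by 3n-1 c's, followed by 3n r's, where the shown terms are n = 2, 3, 4, 5.
For the next term, n = 6, so the run lengths are 23, 17, 18.

wwwwwwwwwwwwwwwwwwwwwwwcccccccccccccccccrrrrrrrrrrrrrrrrrr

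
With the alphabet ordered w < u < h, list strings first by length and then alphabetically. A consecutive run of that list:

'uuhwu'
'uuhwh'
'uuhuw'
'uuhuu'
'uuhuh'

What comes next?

Treat uuhuh as a base-3 numeral over the given alphabet and add one, carrying through any trailing h's.

uuhhw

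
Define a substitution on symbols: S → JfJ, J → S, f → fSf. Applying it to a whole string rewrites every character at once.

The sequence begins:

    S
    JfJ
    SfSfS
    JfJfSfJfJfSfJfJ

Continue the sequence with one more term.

SfSfSfSfJfJfSfSfSfSfSfJfJfSfSfSfS

Replace each of the 15 characters of JfJfSfJfJfSfJfJ in place — S fSf S fSf JfJ fSf S fSf S fSf JfJ fSf S fSf S — and concatenate.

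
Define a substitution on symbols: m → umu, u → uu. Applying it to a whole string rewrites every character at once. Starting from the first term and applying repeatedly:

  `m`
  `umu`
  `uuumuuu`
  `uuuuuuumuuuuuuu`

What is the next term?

Rewriting the 15 symbols of uuuuuuumuuuuuuu one by one yields uu uu uu uu uu uu uu umu uu uu uu uu uu uu uu; concatenated:

uuuuuuuuuuuuuuumuuuuuuuuuuuuuuu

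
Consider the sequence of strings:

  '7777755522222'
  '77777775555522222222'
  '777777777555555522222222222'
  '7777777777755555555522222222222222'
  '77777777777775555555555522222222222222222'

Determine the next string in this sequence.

The n-th term is 2n+1 7's then 2n-1 5's then 3n-1 2's, where the shown terms are n = 2, 3, 4, 5, 6.
At n = 7 the blocks have lengths 15, 13, 20.

777777777777777555555555555522222222222222222222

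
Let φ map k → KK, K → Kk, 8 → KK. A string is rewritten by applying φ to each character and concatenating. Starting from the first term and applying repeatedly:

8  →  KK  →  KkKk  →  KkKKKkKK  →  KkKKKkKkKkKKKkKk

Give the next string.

Rewriting the 16 symbols of KkKKKkKkKkKKKkKk one by one yields Kk KK Kk Kk Kk KK Kk KK Kk KK Kk Kk Kk KK Kk KK; concatenated:

KkKKKkKkKkKKKkKKKkKKKkKkKkKKKkKK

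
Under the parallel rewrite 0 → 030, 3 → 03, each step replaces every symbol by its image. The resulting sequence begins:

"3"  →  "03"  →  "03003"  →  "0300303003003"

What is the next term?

Applying the rule to each of the 13 symbols of 0300303003003 gives the pieces 030 03 030 030 03 030 03 030 030 03 030 030 03, which concatenate to the answer.

0300303003003030030300300303003003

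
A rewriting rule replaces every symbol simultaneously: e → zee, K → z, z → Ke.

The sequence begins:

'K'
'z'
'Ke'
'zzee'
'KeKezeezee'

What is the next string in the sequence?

Apply φ to KeKezeezee symbol by symbol: K→z, e→zee, K→z, e→zee, z→Ke, e→zee, e→zee, z→Ke, e→zee, e→zee; joined: z zee z zee Ke zee zee Ke zee zee.

zzeezzeeKezeezeeKezeezee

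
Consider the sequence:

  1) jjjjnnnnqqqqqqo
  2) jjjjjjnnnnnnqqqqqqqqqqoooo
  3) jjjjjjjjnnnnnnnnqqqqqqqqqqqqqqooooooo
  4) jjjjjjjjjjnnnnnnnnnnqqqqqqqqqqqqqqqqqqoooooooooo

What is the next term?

jjjjjjjjjjjjnnnnnnnnnnnnqqqqqqqqqqqqqqqqqqqqqqooooooooooooo

Each string has the form j^{2n+2} n^{2n+2} q^{4n+2} o^{3n-2} (n = 1, 2, …).
Setting n = 5 gives 12, 12, 22, 13 characters in each block.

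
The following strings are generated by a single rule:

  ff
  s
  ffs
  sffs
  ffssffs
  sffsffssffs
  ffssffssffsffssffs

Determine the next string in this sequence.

Each term (from the third on) is the two preceding terms concatenated in order: term 3 = ff·s = ffs.
The next term joins sffsffssffs and ffssffssffsffssffs.

sffsffssffsffssffssffsffssffs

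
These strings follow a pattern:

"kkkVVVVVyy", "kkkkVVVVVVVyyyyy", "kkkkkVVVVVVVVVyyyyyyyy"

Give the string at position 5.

Reading off run lengths: k runs 3, 4, 5; V runs 5, 7, 9; y runs 2, 5, 8 — each is linear in n (n = 1, 2, …).
Setting n = 5 gives 7, 13, 14 characters in each block.

kkkkkkkVVVVVVVVVVVVVyyyyyyyyyyyyyy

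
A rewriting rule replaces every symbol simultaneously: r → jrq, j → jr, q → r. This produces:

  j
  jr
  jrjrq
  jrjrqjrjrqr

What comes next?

jrjrqjrjrqrjrjrqjrjrqrjrq

Apply φ to jrjrqjrjrqr symbol by symbol: j→jr, r→jrq, j→jr, r→jrq, q→r, j→jr, r→jrq, j→jr, r→jrq, q→r, r→jrq; joined: jr jrq jr jrq r jr jrq jr jrq r jrq.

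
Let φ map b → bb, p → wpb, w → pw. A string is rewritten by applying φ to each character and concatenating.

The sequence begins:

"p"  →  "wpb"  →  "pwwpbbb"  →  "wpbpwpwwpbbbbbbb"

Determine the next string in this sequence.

pwwpbbbwpbpwwpbpwpwwpbbbbbbbbbbbbbbb

Applying the rule to each of the 16 symbols of wpbpwpwwpbbbbbbb gives the pieces pw wpb bb wpb pw wpb pw pw wpb bb bb bb bb bb bb bb, which concatenate to the answer.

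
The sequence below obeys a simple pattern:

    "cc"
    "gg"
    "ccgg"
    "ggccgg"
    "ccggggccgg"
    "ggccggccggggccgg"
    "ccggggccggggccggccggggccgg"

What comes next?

ggccggccggggccggccggggccggggccggccggggccgg

This is a Fibonacci-style word recurrence s(k) = s(k−2)·s(k−1): e.g. cc·gg = ccgg.
Continuing: ggccggccggggccgg · ccggggccggggccggccggggccgg gives term 8.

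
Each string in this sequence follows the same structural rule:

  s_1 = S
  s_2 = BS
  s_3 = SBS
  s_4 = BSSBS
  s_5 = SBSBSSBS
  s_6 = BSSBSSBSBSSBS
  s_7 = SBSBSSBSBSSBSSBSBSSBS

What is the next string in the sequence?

BSSBSSBSBSSBSSBSBSSBSBSSBSSBSBSSBS

Each term (from the third on) is the two preceding terms concatenated in order: term 3 = S·BS = SBS.
So term 8 is BSSBSSBSBSSBS·SBSBSSBSBSSBSSBSBSSBS.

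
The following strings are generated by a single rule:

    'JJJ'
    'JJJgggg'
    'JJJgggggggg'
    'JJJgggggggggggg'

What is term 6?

Each term is the previous one with gggg appended.
From JJJgggggggggggg, 2 further steps: JJJgggggggggggg → JJJgggggggggggggggg → (answer).

JJJgggggggggggggggggggg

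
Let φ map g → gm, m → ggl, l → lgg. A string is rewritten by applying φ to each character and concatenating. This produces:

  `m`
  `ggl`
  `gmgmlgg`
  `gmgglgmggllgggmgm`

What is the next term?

gmgglgmgmlgggmgglgmgmlgglgggmgmgmgglgmggl

Applying the rule to each of the 17 symbols of gmgglgmggllgggmgm gives the pieces gm ggl gm gm lgg gm ggl gm gm lgg lgg gm gm gm ggl gm ggl, which concatenate to the answer.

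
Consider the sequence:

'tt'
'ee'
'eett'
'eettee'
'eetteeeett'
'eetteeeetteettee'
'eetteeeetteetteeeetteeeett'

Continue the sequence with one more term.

eetteeeetteetteeeetteeeetteetteeeetteettee

This is a Fibonacci-style word recurrence s(k) = s(k−1)·s(k−2): e.g. ee·tt = eett.
The next term joins eetteeeetteetteeeetteeeett and eetteeeetteettee.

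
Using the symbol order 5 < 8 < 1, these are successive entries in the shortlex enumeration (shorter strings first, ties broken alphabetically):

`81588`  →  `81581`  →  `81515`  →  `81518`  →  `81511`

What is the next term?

The successor of 81511 increments the rightmost position that isn't already 1 and resets every position after it to 5.

81855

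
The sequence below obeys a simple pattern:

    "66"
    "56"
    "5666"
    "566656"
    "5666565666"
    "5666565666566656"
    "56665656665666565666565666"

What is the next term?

566656566656665656665656665666565666566656

This is a Fibonacci-style word recurrence s(k) = s(k−1)·s(k−2): e.g. 56·66 = 5666.
So term 8 is 56665656665666565666565666·5666565666566656.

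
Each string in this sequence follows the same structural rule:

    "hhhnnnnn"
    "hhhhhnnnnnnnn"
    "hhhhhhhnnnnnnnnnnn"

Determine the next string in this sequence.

The n-th term is 2n+1 h's then 3n+2 n's (n = 1, 2, …).
Setting n = 4 gives 9, 14 characters in each block.

hhhhhhhhhnnnnnnnnnnnnnn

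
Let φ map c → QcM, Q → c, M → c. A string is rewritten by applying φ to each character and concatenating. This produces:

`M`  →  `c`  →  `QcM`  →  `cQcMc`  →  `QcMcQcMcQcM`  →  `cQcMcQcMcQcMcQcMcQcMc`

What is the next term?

QcMcQcMcQcMcQcMcQcMcQcMcQcMcQcMcQcMcQcMcQcM

Applying the rule to each of the 21 symbols of cQcMcQcMcQcMcQcMcQcMc gives the pieces QcM c QcM c QcM c QcM c QcM c QcM c QcM c QcM c QcM c QcM c QcM, which concatenate to the answer.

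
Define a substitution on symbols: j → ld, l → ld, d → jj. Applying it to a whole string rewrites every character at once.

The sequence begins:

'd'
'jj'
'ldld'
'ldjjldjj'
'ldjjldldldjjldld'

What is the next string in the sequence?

ldjjldldldjjldjjldjjldldldjjldjj

Replace each of the 16 characters of ldjjldldldjjldld in place — ld jj ld ld ld jj ld jj ld jj ld ld ld jj ld jj — and concatenate.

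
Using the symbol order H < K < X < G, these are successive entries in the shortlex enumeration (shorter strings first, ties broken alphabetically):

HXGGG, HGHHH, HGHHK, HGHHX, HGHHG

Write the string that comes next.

The successor of HGHHG increments the rightmost position that isn't already G and resets every position after it to H.

HGHKH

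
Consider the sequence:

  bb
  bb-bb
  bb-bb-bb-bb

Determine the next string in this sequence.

Every step duplicates the string with '-' between the halves.
Doubling bb-bb-bb-bb with '-' between the halves:

bb-bb-bb-bb-bb-bb-bb-bb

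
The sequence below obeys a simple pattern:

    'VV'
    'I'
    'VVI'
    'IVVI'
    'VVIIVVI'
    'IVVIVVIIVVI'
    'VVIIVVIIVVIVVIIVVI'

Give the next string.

This is a Fibonacci-style word recurrence s(k) = s(k−2)·s(k−1): e.g. VV·I = VVI.
Continuing: IVVIVVIIVVI · VVIIVVIIVVIVVIIVVI gives term 8.

IVVIVVIIVVIVVIIVVIIVVIVVIIVVI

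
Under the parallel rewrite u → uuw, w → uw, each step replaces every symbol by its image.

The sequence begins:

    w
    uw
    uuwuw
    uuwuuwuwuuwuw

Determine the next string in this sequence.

uuwuuwuwuuwuuwuwuuwuwuuwuuwuwuuwuw

φ(uuwuuwuwuuwuw) expands symbol-by-symbol to uuw uuw uw uuw uuw uw uuw uw uuw uuw uw uuw uw; joining the 13 pieces gives the next term.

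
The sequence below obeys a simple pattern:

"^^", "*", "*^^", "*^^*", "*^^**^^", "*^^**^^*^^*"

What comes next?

From term 3 onward, concatenate the last term with the second-to-last: *·^^ = *^^, *^^·* = *^^*, …
The next term joins *^^**^^*^^* and *^^**^^.

*^^**^^*^^**^^**^^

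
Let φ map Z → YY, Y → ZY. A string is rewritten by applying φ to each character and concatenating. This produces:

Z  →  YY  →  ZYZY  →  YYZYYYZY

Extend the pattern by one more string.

Expanding YYZYYYZY: Y→ZY, Y→ZY, Z→YY, Y→ZY, Y→ZY, Y→ZY, Z→YY, Y→ZY. Concatenated: ZY ZY YY ZY ZY ZY YY ZY.

ZYZYYYZYZYZYYYZY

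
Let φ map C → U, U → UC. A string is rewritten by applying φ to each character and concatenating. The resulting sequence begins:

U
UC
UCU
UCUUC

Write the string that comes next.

UCUUCUCU

Rewriting each symbol of UCUUC: U→UC, C→U, U→UC, U→UC, C→U, which concatenates to UC U UC UC U.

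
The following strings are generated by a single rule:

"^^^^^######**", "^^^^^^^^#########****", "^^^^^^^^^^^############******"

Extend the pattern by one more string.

Term n consists of 3n+2 ^'s, followed by 3n+3 #'s, followed by 2n *'s (n = 1, 2, …).
Setting n = 4 gives 14, 15, 8 characters in each block.

^^^^^^^^^^^^^^###############********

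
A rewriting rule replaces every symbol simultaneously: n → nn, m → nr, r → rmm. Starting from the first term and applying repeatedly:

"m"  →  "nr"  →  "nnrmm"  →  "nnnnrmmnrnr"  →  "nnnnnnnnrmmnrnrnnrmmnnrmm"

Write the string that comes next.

nnnnnnnnnnnnnnnnrmmnrnrnnrmmnnrmmnnnnrmmnrnrnnnnrmmnrnr

Applying the rule to each of the 25 symbols of nnnnnnnnrmmnrnrnnrmmnnrmm gives the pieces nn nn nn nn nn nn nn nn rmm nr nr nn rmm nn rmm nn nn rmm nr nr nn nn rmm nr nr, which concatenate to the answer.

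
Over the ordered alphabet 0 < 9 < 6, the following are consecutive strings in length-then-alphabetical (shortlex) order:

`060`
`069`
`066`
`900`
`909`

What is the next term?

906

Find the rightmost character of 909 below 6, bump it to the next letter, and reset everything to its right to 0.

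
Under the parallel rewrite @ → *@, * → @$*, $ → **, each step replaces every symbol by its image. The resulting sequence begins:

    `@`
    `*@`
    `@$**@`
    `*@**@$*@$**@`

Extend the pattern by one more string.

@$**@@$*@$**@**@$**@**@$*@$**@

Rewriting each symbol of *@**@$*@$**@: *→@$*, @→*@, *→@$*, *→@$*, @→*@, $→**, *→@$*, @→*@, $→**, *→@$*, *→@$*, @→*@, which concatenates to @$* *@ @$* @$* *@ ** @$* *@ ** @$* @$* *@.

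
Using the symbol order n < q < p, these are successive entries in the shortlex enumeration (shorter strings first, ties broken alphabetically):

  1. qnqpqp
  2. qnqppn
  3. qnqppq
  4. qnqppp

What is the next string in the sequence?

qnpnnn

The successor of qnqppp increments the rightmost position that isn't already p and resets every position after it to n.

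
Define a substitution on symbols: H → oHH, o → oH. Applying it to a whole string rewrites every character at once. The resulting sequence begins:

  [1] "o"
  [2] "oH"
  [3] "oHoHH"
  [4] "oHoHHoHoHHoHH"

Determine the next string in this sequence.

Applying the rule to each of the 13 symbols of oHoHHoHoHHoHH gives the pieces oH oHH oH oHH oHH oH oHH oH oHH oHH oH oHH oHH, which concatenate to the answer.

oHoHHoHoHHoHHoHoHHoHoHHoHHoHoHHoHH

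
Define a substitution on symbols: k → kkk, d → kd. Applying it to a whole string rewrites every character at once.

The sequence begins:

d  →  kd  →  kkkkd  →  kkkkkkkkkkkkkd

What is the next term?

kkkkkkkkkkkkkkkkkkkkkkkkkkkkkkkkkkkkkkkkd

Replace each of the 14 characters of kkkkkkkkkkkkkd in place — kkk kkk kkk kkk kkk kkk kkk kkk kkk kkk kkk kkk kkk kd — and concatenate.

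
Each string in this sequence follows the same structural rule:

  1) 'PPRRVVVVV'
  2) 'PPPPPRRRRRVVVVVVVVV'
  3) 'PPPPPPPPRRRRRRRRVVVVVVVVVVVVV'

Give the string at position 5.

Term n consists of 3n-1 P's, followed by 3n-1 R's, followed by 4n+1 V's (n = 1, 2, …).
For term 5, n = 5, so the run lengths are 14, 14, 21.

PPPPPPPPPPPPPPRRRRRRRRRRRRRRVVVVVVVVVVVVVVVVVVVVV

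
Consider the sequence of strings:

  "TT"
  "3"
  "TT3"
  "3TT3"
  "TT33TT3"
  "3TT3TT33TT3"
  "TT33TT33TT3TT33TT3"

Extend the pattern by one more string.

3TT3TT33TT3TT33TT33TT3TT33TT3

This is a Fibonacci-style word recurrence s(k) = s(k−2)·s(k−1): e.g. TT·3 = TT3.
The next term joins 3TT3TT33TT3 and TT33TT33TT3TT33TT3.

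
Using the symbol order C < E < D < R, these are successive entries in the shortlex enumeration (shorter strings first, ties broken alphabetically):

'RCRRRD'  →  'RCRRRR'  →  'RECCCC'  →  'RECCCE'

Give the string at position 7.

RECCEC

Advancing 3 positions from RECCCE through RECCCE → RECCCD → RECCCR reaches term 7.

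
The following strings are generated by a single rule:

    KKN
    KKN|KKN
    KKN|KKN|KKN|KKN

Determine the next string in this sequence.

s(k+1) = s(k)·|·s(k) — each term doubles the last with '|' between the halves.
Doubling KKN|KKN|KKN|KKN with '|' between the halves:

KKN|KKN|KKN|KKN|KKN|KKN|KKN|KKN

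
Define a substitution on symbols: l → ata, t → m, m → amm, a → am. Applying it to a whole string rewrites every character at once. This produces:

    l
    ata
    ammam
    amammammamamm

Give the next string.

φ(amammammamamm) expands symbol-by-symbol to am amm am amm amm am amm amm am amm am amm amm; joining the 13 pieces gives the next term.

amammamammammamammammamammamammamm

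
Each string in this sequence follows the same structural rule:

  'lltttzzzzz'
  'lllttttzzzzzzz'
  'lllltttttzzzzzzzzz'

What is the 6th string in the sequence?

Term n consists of n l's, followed by n+1 t's, followed by 2n+1 z's, where the shown terms are n = 2, 3, 4.
At n = 7 the blocks have lengths 7, 8, 15.

lllllllttttttttzzzzzzzzzzzzzzz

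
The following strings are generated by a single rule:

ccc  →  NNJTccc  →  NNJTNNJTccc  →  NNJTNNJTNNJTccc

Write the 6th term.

Every step adds NNJT at the front: s(k+1) = NNJT·s(k).
From NNJTNNJTNNJTccc, 2 further steps: NNJTNNJTNNJTccc → NNJTNNJTNNJTNNJTccc → (answer).

NNJTNNJTNNJTNNJTNNJTccc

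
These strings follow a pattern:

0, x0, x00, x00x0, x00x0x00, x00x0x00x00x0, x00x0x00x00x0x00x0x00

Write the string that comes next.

x00x0x00x00x0x00x0x00x00x0x00x00x0

From term 3 onward, concatenate the last term with the second-to-last: x0·0 = x00, x00·x0 = x00x0, …
Continuing: x00x0x00x00x0x00x0x00 · x00x0x00x00x0 gives term 8.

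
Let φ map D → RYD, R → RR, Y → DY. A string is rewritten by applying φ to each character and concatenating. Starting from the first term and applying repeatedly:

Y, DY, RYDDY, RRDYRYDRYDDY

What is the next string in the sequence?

RRRRRYDDYRRDYRYDRRDYRYDRYDDY

Rewriting each symbol of RRDYRYDRYDDY: R→RR, R→RR, D→RYD, Y→DY, R→RR, Y→DY, D→RYD, R→RR, Y→DY, D→RYD, D→RYD, Y→DY, which concatenates to RR RR RYD DY RR DY RYD RR DY RYD RYD DY.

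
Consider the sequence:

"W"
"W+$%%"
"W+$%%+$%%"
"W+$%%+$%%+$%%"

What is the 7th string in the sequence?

W+$%%+$%%+$%%+$%%+$%%+$%%

Each term is the previous one with +$%% appended.
From W+$%%+$%%+$%%, 3 further steps: W+$%%+$%%+$%% → W+$%%+$%%+$%%+$%% → W+$%%+$%%+$%%+$%%+$%% → (answer).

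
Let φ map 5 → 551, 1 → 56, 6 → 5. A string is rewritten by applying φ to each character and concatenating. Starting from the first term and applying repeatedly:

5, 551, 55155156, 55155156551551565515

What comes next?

551551565515515655155515515655155156551555155156551

φ(55155156551551565515) expands symbol-by-symbol to 551 551 56 551 551 56 551 5 551 551 56 551 551 56 551 5 551 551 56 551; joining the 20 pieces gives the next term.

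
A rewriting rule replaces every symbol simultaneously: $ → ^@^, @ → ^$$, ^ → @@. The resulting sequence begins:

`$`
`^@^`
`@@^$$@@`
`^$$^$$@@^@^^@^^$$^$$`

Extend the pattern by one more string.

φ(^$$^$$@@^@^^@^^$$^$$) expands symbol-by-symbol to @@ ^@^ ^@^ @@ ^@^ ^@^ ^$$ ^$$ @@ ^$$ @@ @@ ^$$ @@ @@ ^@^ ^@^ @@ ^@^ ^@^; joining the 20 pieces gives the next term.

@@^@^^@^@@^@^^@^^$$^$$@@^$$@@@@^$$@@@@^@^^@^@@^@^^@^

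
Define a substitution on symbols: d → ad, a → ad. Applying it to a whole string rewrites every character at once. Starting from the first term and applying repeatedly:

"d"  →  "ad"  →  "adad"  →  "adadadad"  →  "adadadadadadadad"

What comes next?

adadadadadadadadadadadadadadadad

φ(adadadadadadadad) expands symbol-by-symbol to ad ad ad ad ad ad ad ad ad ad ad ad ad ad ad ad; joining the 16 pieces gives the next term.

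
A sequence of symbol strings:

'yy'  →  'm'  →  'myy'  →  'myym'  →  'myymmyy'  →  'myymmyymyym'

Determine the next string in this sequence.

myymmyymyymmyymmyy

From term 3 onward, concatenate the last term with the second-to-last: m·yy = myy, myy·m = myym, …
So term 7 is myymmyymyym·myymmyy.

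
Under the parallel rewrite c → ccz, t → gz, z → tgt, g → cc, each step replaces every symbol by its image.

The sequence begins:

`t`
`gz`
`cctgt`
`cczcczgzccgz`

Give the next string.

Expanding cczcczgzccgz: c→ccz, c→ccz, z→tgt, c→ccz, c→ccz, z→tgt, g→cc, z→tgt, c→ccz, c→ccz, g→cc, z→tgt. Concatenated: ccz ccz tgt ccz ccz tgt cc tgt ccz ccz cc tgt.

cczccztgtcczccztgtcctgtcczcczcctgt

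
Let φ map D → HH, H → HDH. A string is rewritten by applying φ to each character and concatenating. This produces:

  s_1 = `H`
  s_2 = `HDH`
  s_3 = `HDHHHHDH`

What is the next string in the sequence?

HDHHHHDHHDHHDHHDHHHHDH

Rewriting each symbol of HDHHHHDH: H→HDH, D→HH, H→HDH, H→HDH, H→HDH, H→HDH, D→HH, H→HDH, which concatenates to HDH HH HDH HDH HDH HDH HH HDH.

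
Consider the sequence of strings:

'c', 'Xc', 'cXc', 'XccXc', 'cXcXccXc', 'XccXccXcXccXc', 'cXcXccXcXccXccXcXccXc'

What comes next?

This is a Fibonacci-style word recurrence s(k) = s(k−2)·s(k−1): e.g. c·Xc = cXc.
The next term joins XccXccXcXccXc and cXcXccXcXccXccXcXccXc.

XccXccXcXccXccXcXccXcXccXccXcXccXc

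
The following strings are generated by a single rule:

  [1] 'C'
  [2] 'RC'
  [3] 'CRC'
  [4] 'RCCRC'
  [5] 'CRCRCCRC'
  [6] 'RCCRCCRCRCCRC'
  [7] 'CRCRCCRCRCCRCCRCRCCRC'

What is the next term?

RCCRCCRCRCCRCCRCRCCRCRCCRCCRCRCCRC

Each term (from the third on) is the two preceding terms concatenated in order: term 3 = C·RC = CRC.
So term 8 is RCCRCCRCRCCRC·CRCRCCRCRCCRCCRCRCCRC.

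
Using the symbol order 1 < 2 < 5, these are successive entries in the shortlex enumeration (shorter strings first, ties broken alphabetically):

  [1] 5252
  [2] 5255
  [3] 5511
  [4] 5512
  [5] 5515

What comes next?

The successor of 5515 increments the rightmost position that isn't already 5 and resets every position after it to 1.

5521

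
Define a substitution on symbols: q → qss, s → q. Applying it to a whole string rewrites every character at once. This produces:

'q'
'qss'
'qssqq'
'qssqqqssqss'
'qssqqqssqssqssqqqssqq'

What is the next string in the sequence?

Applying the rule to each of the 21 symbols of qssqqqssqssqssqqqssqq gives the pieces qss q q qss qss qss q q qss q q qss q q qss qss qss q q qss qss, which concatenate to the answer.

qssqqqssqssqssqqqssqqqssqqqssqssqssqqqssqss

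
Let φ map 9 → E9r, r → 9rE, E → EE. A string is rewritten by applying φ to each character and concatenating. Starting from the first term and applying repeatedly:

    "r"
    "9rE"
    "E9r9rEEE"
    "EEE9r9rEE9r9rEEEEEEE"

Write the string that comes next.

Applying the rule to each of the 20 symbols of EEE9r9rEE9r9rEEEEEEE gives the pieces EE EE EE E9r 9rE E9r 9rE EE EE E9r 9rE E9r 9rE EE EE EE EE EE EE EE, which concatenate to the answer.

EEEEEEE9r9rEE9r9rEEEEEE9r9rEE9r9rEEEEEEEEEEEEEEE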